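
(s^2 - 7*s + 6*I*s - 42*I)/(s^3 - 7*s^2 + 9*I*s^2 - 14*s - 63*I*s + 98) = (s + 6*I)/(s^2 + 9*I*s - 14)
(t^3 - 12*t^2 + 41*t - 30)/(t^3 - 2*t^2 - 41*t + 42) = (t^2 - 11*t + 30)/(t^2 - t - 42)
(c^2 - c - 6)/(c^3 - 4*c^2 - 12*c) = (c - 3)/(c*(c - 6))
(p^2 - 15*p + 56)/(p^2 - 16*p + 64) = (p - 7)/(p - 8)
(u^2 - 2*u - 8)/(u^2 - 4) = (u - 4)/(u - 2)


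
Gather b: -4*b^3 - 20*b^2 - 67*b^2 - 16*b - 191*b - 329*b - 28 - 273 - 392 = -4*b^3 - 87*b^2 - 536*b - 693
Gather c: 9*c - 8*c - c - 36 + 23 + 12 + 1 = 0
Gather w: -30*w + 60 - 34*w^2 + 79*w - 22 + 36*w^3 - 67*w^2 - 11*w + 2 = 36*w^3 - 101*w^2 + 38*w + 40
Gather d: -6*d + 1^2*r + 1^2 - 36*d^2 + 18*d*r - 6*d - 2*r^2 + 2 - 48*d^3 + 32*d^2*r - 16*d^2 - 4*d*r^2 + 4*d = -48*d^3 + d^2*(32*r - 52) + d*(-4*r^2 + 18*r - 8) - 2*r^2 + r + 3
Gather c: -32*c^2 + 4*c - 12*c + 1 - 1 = -32*c^2 - 8*c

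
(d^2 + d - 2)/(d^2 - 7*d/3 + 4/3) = 3*(d + 2)/(3*d - 4)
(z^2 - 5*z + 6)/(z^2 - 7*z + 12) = (z - 2)/(z - 4)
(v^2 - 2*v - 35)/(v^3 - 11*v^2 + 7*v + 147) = (v + 5)/(v^2 - 4*v - 21)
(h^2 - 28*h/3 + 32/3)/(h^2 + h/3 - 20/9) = 3*(h - 8)/(3*h + 5)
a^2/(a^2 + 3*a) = a/(a + 3)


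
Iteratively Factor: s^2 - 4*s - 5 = (s - 5)*(s + 1)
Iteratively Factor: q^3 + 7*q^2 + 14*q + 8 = (q + 2)*(q^2 + 5*q + 4) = (q + 1)*(q + 2)*(q + 4)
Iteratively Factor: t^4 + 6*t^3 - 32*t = (t + 4)*(t^3 + 2*t^2 - 8*t) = (t - 2)*(t + 4)*(t^2 + 4*t) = (t - 2)*(t + 4)^2*(t)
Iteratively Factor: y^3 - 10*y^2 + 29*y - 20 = (y - 1)*(y^2 - 9*y + 20) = (y - 4)*(y - 1)*(y - 5)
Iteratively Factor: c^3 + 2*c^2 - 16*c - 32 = (c - 4)*(c^2 + 6*c + 8) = (c - 4)*(c + 2)*(c + 4)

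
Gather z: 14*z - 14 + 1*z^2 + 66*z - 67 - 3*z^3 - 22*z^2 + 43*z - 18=-3*z^3 - 21*z^2 + 123*z - 99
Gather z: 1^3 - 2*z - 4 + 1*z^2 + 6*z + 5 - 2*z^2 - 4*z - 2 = -z^2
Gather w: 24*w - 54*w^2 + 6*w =-54*w^2 + 30*w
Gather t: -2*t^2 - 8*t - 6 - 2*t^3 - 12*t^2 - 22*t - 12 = -2*t^3 - 14*t^2 - 30*t - 18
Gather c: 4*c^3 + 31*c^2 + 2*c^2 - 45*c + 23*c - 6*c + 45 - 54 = 4*c^3 + 33*c^2 - 28*c - 9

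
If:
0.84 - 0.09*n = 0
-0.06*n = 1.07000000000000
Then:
No Solution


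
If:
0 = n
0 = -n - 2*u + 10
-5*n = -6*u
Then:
No Solution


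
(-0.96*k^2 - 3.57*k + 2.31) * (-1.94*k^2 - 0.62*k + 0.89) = 1.8624*k^4 + 7.521*k^3 - 3.1224*k^2 - 4.6095*k + 2.0559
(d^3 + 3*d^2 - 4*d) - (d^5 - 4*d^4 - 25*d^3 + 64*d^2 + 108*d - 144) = -d^5 + 4*d^4 + 26*d^3 - 61*d^2 - 112*d + 144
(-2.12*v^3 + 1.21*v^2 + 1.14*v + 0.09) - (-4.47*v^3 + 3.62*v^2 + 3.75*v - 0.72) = 2.35*v^3 - 2.41*v^2 - 2.61*v + 0.81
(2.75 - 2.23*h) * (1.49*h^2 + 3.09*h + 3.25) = -3.3227*h^3 - 2.7932*h^2 + 1.25*h + 8.9375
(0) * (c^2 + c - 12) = 0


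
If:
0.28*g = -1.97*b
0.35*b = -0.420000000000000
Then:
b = -1.20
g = 8.44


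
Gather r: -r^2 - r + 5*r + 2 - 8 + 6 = -r^2 + 4*r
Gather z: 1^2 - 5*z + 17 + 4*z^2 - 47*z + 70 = 4*z^2 - 52*z + 88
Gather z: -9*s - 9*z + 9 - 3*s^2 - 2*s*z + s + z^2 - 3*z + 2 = -3*s^2 - 8*s + z^2 + z*(-2*s - 12) + 11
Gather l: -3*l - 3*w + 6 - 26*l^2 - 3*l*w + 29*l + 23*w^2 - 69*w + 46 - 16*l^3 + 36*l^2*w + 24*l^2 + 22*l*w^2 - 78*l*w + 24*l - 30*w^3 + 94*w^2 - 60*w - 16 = -16*l^3 + l^2*(36*w - 2) + l*(22*w^2 - 81*w + 50) - 30*w^3 + 117*w^2 - 132*w + 36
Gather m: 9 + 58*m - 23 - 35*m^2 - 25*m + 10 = -35*m^2 + 33*m - 4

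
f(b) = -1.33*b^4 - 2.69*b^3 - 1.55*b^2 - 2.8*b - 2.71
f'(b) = -5.32*b^3 - 8.07*b^2 - 3.1*b - 2.8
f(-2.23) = -7.23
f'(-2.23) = 22.98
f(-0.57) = -1.26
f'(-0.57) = -2.67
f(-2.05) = -3.80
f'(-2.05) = 15.47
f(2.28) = -84.98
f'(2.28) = -114.87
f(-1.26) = 0.39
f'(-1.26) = -1.06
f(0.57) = -5.45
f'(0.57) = -8.17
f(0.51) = -4.99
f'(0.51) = -7.19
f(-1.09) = 0.11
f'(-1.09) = -2.12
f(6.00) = -2380.03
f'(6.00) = -1461.04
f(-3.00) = -43.36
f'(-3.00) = 77.51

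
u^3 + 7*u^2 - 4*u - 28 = (u - 2)*(u + 2)*(u + 7)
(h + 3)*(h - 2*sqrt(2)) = h^2 - 2*sqrt(2)*h + 3*h - 6*sqrt(2)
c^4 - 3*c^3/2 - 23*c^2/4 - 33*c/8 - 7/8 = (c - 7/2)*(c + 1/2)^2*(c + 1)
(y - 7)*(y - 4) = y^2 - 11*y + 28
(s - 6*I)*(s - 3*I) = s^2 - 9*I*s - 18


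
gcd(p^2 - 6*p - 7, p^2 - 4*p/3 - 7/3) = p + 1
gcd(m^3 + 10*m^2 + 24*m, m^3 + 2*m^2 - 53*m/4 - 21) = m + 4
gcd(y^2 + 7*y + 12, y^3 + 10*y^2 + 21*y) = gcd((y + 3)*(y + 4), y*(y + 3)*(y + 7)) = y + 3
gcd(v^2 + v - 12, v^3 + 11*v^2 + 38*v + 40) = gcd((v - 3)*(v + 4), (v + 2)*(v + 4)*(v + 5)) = v + 4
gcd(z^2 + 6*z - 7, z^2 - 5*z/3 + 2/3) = z - 1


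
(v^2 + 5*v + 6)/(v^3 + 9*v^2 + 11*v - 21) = (v + 2)/(v^2 + 6*v - 7)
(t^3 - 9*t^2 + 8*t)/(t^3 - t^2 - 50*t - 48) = t*(t - 1)/(t^2 + 7*t + 6)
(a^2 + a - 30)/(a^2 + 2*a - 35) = (a + 6)/(a + 7)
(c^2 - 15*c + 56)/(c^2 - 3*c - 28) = (c - 8)/(c + 4)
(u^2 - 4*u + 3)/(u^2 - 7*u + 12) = (u - 1)/(u - 4)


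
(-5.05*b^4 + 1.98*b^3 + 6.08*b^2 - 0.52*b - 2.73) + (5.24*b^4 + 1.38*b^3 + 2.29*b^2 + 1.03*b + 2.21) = 0.19*b^4 + 3.36*b^3 + 8.37*b^2 + 0.51*b - 0.52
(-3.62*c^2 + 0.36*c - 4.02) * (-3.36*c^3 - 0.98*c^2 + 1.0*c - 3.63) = 12.1632*c^5 + 2.338*c^4 + 9.5344*c^3 + 17.4402*c^2 - 5.3268*c + 14.5926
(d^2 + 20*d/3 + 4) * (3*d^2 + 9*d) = 3*d^4 + 29*d^3 + 72*d^2 + 36*d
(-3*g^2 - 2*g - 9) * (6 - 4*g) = 12*g^3 - 10*g^2 + 24*g - 54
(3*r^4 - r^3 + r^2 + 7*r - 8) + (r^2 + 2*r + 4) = 3*r^4 - r^3 + 2*r^2 + 9*r - 4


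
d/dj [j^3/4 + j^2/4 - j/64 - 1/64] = 3*j^2/4 + j/2 - 1/64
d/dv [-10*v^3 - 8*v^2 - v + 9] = -30*v^2 - 16*v - 1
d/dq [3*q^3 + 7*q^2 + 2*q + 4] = 9*q^2 + 14*q + 2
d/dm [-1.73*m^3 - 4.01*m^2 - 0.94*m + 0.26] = -5.19*m^2 - 8.02*m - 0.94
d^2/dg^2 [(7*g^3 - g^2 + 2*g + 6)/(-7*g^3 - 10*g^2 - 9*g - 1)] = 2*(539*g^6 + 1029*g^5 - 2079*g^4 - 4070*g^3 - 3069*g^2 - 1455*g - 407)/(343*g^9 + 1470*g^8 + 3423*g^7 + 4927*g^6 + 4821*g^5 + 3108*g^4 + 1290*g^3 + 273*g^2 + 27*g + 1)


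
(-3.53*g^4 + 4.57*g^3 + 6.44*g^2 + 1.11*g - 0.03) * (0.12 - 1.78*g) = 6.2834*g^5 - 8.5582*g^4 - 10.9148*g^3 - 1.203*g^2 + 0.1866*g - 0.0036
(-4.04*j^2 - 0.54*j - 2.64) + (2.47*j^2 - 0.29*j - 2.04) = -1.57*j^2 - 0.83*j - 4.68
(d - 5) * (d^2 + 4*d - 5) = d^3 - d^2 - 25*d + 25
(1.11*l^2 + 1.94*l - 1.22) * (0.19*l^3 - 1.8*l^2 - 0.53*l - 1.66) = 0.2109*l^5 - 1.6294*l^4 - 4.3121*l^3 - 0.6748*l^2 - 2.5738*l + 2.0252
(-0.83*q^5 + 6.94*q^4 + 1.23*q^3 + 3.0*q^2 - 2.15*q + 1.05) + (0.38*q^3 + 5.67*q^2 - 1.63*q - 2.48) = -0.83*q^5 + 6.94*q^4 + 1.61*q^3 + 8.67*q^2 - 3.78*q - 1.43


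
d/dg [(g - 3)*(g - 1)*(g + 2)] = 3*g^2 - 4*g - 5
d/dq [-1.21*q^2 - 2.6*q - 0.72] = -2.42*q - 2.6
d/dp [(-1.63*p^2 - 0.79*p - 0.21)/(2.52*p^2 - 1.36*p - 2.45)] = (4.2076*p^2 + 9.0454*p + 1.6499)/(6.3504*p^4 - 6.8544*p^3 - 10.4984*p^2 + 6.664*p + 6.0025)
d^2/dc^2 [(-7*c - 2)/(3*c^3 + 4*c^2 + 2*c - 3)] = 2*(-(7*c + 2)*(9*c^2 + 8*c + 2)^2 + (63*c^2 + 56*c + (7*c + 2)*(9*c + 4) + 14)*(3*c^3 + 4*c^2 + 2*c - 3))/(3*c^3 + 4*c^2 + 2*c - 3)^3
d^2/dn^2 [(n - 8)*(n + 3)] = 2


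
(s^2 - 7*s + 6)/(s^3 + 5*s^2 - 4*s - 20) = (s^2 - 7*s + 6)/(s^3 + 5*s^2 - 4*s - 20)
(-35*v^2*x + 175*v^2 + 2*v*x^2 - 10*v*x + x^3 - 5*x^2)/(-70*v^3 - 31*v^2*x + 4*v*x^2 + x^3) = (x - 5)/(2*v + x)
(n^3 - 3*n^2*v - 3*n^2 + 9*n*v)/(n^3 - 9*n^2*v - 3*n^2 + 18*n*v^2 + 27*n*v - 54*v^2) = n/(n - 6*v)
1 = 1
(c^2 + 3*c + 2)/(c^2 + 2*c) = (c + 1)/c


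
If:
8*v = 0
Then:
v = 0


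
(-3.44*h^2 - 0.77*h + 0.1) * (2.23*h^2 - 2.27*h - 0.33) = -7.6712*h^4 + 6.0917*h^3 + 3.1061*h^2 + 0.0271*h - 0.033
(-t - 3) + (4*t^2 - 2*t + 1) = 4*t^2 - 3*t - 2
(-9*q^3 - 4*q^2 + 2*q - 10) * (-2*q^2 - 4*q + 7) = 18*q^5 + 44*q^4 - 51*q^3 - 16*q^2 + 54*q - 70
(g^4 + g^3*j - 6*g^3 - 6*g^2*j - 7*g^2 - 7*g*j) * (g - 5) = g^5 + g^4*j - 11*g^4 - 11*g^3*j + 23*g^3 + 23*g^2*j + 35*g^2 + 35*g*j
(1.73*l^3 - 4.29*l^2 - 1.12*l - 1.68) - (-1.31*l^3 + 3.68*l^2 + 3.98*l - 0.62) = 3.04*l^3 - 7.97*l^2 - 5.1*l - 1.06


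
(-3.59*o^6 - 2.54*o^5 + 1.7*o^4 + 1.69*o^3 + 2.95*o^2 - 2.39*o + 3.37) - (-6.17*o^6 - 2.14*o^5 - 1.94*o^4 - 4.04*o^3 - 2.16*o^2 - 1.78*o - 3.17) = 2.58*o^6 - 0.4*o^5 + 3.64*o^4 + 5.73*o^3 + 5.11*o^2 - 0.61*o + 6.54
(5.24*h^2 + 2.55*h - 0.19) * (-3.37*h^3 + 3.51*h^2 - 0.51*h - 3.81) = -17.6588*h^5 + 9.7989*h^4 + 6.9184*h^3 - 21.9318*h^2 - 9.6186*h + 0.7239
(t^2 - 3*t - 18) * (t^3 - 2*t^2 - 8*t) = t^5 - 5*t^4 - 20*t^3 + 60*t^2 + 144*t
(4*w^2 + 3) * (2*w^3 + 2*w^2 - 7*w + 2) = 8*w^5 + 8*w^4 - 22*w^3 + 14*w^2 - 21*w + 6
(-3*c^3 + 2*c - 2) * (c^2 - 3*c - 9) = -3*c^5 + 9*c^4 + 29*c^3 - 8*c^2 - 12*c + 18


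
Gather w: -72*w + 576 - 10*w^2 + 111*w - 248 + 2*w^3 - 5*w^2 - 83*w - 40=2*w^3 - 15*w^2 - 44*w + 288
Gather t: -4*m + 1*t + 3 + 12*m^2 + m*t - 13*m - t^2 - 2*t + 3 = 12*m^2 - 17*m - t^2 + t*(m - 1) + 6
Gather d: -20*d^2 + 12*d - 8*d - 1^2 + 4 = -20*d^2 + 4*d + 3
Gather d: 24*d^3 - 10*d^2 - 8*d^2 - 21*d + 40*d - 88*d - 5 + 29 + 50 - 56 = 24*d^3 - 18*d^2 - 69*d + 18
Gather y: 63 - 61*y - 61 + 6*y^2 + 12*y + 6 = 6*y^2 - 49*y + 8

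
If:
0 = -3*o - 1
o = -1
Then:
No Solution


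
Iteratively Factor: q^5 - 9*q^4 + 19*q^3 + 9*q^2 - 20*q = (q - 5)*(q^4 - 4*q^3 - q^2 + 4*q) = (q - 5)*(q - 4)*(q^3 - q) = (q - 5)*(q - 4)*(q - 1)*(q^2 + q) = q*(q - 5)*(q - 4)*(q - 1)*(q + 1)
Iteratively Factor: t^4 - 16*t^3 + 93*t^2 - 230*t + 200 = (t - 5)*(t^3 - 11*t^2 + 38*t - 40) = (t - 5)^2*(t^2 - 6*t + 8) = (t - 5)^2*(t - 2)*(t - 4)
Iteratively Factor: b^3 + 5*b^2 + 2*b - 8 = (b + 4)*(b^2 + b - 2) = (b + 2)*(b + 4)*(b - 1)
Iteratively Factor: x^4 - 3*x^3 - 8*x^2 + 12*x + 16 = (x + 2)*(x^3 - 5*x^2 + 2*x + 8) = (x + 1)*(x + 2)*(x^2 - 6*x + 8) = (x - 2)*(x + 1)*(x + 2)*(x - 4)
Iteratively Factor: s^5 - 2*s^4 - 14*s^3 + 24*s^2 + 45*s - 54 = (s + 3)*(s^4 - 5*s^3 + s^2 + 21*s - 18) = (s - 3)*(s + 3)*(s^3 - 2*s^2 - 5*s + 6) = (s - 3)^2*(s + 3)*(s^2 + s - 2) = (s - 3)^2*(s - 1)*(s + 3)*(s + 2)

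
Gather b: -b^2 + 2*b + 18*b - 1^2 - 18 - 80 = -b^2 + 20*b - 99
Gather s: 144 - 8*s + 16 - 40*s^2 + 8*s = 160 - 40*s^2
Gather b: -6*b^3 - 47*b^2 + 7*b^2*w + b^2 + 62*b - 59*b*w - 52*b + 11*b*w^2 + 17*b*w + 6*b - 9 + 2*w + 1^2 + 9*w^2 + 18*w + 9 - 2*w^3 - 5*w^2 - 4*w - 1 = -6*b^3 + b^2*(7*w - 46) + b*(11*w^2 - 42*w + 16) - 2*w^3 + 4*w^2 + 16*w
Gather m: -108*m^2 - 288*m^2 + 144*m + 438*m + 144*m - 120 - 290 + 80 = -396*m^2 + 726*m - 330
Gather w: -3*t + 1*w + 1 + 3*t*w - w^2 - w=3*t*w - 3*t - w^2 + 1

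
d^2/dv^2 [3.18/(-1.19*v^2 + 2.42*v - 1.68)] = (9.006396*v^2 - 18.315528*v - 3.18*(2.38*v - 2.42)*(4.76*v - 4.84) + 12.714912)/(1.19*v^2 - 2.42*v + 1.68)^3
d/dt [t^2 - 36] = 2*t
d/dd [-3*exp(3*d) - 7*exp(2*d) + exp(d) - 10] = (-9*exp(2*d) - 14*exp(d) + 1)*exp(d)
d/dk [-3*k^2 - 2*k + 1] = -6*k - 2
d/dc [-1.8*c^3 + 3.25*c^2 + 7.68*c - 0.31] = -5.4*c^2 + 6.5*c + 7.68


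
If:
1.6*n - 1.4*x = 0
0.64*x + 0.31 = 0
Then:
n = -0.42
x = -0.48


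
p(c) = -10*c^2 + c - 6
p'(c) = 1 - 20*c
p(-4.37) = -201.34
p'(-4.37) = 88.40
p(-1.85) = -42.08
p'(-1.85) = 38.00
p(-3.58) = -137.74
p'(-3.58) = 72.60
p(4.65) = -217.58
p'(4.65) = -92.00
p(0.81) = -11.75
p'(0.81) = -15.20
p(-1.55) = -31.58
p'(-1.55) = 32.00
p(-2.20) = -56.60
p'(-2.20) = 45.00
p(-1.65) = -34.88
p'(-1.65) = 34.00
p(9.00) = -807.00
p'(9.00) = -179.00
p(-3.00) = -99.00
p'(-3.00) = 61.00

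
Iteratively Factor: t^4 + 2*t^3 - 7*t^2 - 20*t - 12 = (t + 2)*(t^3 - 7*t - 6) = (t + 2)^2*(t^2 - 2*t - 3) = (t + 1)*(t + 2)^2*(t - 3)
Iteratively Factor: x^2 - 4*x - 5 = (x + 1)*(x - 5)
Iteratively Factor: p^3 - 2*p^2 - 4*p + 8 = (p - 2)*(p^2 - 4) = (p - 2)^2*(p + 2)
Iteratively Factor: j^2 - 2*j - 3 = (j - 3)*(j + 1)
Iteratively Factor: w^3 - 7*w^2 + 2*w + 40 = (w + 2)*(w^2 - 9*w + 20) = (w - 4)*(w + 2)*(w - 5)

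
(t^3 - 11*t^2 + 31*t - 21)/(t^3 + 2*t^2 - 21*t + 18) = (t - 7)/(t + 6)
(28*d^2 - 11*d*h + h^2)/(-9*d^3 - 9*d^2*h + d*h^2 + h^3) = (-28*d^2 + 11*d*h - h^2)/(9*d^3 + 9*d^2*h - d*h^2 - h^3)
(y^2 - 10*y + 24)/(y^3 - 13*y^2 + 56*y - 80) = (y - 6)/(y^2 - 9*y + 20)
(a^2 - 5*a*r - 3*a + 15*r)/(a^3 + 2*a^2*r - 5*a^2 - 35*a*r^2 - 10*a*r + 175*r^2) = (a - 3)/(a^2 + 7*a*r - 5*a - 35*r)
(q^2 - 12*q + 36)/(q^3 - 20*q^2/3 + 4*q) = 3*(q - 6)/(q*(3*q - 2))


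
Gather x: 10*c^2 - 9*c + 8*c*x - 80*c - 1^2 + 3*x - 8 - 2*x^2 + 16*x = 10*c^2 - 89*c - 2*x^2 + x*(8*c + 19) - 9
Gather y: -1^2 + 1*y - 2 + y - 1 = 2*y - 4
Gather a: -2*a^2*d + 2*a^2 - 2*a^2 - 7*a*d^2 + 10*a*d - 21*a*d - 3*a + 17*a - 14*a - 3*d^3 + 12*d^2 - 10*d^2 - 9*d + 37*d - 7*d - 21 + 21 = -2*a^2*d + a*(-7*d^2 - 11*d) - 3*d^3 + 2*d^2 + 21*d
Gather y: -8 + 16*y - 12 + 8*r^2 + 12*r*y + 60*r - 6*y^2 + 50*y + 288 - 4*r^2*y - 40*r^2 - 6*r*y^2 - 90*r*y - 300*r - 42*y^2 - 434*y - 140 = -32*r^2 - 240*r + y^2*(-6*r - 48) + y*(-4*r^2 - 78*r - 368) + 128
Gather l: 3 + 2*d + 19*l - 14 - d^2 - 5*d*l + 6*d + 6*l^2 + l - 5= -d^2 + 8*d + 6*l^2 + l*(20 - 5*d) - 16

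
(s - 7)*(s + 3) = s^2 - 4*s - 21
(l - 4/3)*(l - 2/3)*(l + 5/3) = l^3 - l^2/3 - 22*l/9 + 40/27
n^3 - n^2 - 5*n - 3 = (n - 3)*(n + 1)^2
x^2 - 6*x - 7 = (x - 7)*(x + 1)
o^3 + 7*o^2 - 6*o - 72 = (o - 3)*(o + 4)*(o + 6)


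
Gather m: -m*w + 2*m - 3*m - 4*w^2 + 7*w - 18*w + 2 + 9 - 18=m*(-w - 1) - 4*w^2 - 11*w - 7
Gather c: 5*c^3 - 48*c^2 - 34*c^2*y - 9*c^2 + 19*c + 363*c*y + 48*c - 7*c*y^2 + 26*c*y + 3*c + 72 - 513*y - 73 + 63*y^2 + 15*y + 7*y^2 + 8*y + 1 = 5*c^3 + c^2*(-34*y - 57) + c*(-7*y^2 + 389*y + 70) + 70*y^2 - 490*y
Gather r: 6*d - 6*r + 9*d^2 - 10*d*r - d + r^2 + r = 9*d^2 + 5*d + r^2 + r*(-10*d - 5)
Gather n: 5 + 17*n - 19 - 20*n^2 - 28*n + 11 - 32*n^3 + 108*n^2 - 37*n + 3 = -32*n^3 + 88*n^2 - 48*n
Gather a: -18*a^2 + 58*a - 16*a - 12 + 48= -18*a^2 + 42*a + 36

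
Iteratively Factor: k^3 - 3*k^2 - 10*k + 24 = (k + 3)*(k^2 - 6*k + 8) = (k - 4)*(k + 3)*(k - 2)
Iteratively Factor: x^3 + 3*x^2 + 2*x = (x + 1)*(x^2 + 2*x) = (x + 1)*(x + 2)*(x)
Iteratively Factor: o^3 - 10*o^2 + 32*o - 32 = (o - 4)*(o^2 - 6*o + 8) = (o - 4)*(o - 2)*(o - 4)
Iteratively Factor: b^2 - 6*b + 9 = (b - 3)*(b - 3)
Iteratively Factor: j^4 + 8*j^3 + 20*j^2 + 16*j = (j + 2)*(j^3 + 6*j^2 + 8*j) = (j + 2)*(j + 4)*(j^2 + 2*j) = (j + 2)^2*(j + 4)*(j)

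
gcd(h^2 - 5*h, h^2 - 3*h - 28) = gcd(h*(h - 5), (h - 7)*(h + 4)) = 1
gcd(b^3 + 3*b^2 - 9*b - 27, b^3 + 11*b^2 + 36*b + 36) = b + 3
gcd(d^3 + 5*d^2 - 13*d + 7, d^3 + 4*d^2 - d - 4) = d - 1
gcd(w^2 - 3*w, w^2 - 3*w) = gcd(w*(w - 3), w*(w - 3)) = w^2 - 3*w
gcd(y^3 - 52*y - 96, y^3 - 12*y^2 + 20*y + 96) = y^2 - 6*y - 16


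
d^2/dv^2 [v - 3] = 0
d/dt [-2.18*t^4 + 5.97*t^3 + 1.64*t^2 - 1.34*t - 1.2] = -8.72*t^3 + 17.91*t^2 + 3.28*t - 1.34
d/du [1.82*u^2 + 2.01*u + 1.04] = 3.64*u + 2.01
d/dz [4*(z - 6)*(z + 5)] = 8*z - 4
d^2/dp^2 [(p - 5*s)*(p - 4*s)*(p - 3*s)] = 6*p - 24*s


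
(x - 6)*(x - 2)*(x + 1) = x^3 - 7*x^2 + 4*x + 12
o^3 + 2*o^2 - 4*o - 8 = (o - 2)*(o + 2)^2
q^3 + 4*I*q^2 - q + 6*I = (q - I)*(q + 2*I)*(q + 3*I)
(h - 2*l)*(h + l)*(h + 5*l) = h^3 + 4*h^2*l - 7*h*l^2 - 10*l^3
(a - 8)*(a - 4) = a^2 - 12*a + 32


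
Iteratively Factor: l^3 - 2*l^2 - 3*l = (l + 1)*(l^2 - 3*l) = (l - 3)*(l + 1)*(l)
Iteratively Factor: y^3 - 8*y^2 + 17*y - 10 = (y - 5)*(y^2 - 3*y + 2) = (y - 5)*(y - 2)*(y - 1)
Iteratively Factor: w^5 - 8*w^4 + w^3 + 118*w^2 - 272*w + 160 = (w - 1)*(w^4 - 7*w^3 - 6*w^2 + 112*w - 160) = (w - 4)*(w - 1)*(w^3 - 3*w^2 - 18*w + 40) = (w - 4)*(w - 2)*(w - 1)*(w^2 - w - 20) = (w - 4)*(w - 2)*(w - 1)*(w + 4)*(w - 5)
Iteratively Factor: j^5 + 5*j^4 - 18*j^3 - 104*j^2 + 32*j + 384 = (j + 4)*(j^4 + j^3 - 22*j^2 - 16*j + 96) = (j - 2)*(j + 4)*(j^3 + 3*j^2 - 16*j - 48) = (j - 2)*(j + 3)*(j + 4)*(j^2 - 16) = (j - 4)*(j - 2)*(j + 3)*(j + 4)*(j + 4)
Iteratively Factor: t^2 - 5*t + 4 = (t - 1)*(t - 4)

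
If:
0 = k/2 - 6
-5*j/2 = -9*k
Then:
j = 216/5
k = 12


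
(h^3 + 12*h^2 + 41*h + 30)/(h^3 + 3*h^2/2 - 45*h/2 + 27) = 2*(h^2 + 6*h + 5)/(2*h^2 - 9*h + 9)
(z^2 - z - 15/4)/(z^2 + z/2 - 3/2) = (z - 5/2)/(z - 1)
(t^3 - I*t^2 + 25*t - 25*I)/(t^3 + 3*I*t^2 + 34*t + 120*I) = (t^2 - 6*I*t - 5)/(t^2 - 2*I*t + 24)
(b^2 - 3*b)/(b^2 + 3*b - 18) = b/(b + 6)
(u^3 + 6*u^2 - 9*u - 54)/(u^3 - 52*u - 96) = (u^2 - 9)/(u^2 - 6*u - 16)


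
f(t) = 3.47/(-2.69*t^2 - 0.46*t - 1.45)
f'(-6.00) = -0.01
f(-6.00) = -0.04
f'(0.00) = 0.76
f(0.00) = -2.39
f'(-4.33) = -0.03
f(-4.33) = -0.07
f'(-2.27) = -0.20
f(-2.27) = -0.24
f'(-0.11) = -0.22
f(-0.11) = -2.42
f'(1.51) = 0.43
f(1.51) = -0.42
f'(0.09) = 1.43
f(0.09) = -2.29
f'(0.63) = 1.69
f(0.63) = -1.24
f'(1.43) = 0.49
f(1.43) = -0.46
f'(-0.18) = -0.83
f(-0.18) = -2.39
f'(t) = 3.47*(5.38*t + 0.46)/(-2.69*t^2 - 0.46*t - 1.45)^2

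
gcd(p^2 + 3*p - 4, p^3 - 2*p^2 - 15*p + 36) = p + 4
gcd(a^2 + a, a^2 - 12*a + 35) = 1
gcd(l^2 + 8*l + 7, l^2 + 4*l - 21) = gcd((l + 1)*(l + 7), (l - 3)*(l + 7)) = l + 7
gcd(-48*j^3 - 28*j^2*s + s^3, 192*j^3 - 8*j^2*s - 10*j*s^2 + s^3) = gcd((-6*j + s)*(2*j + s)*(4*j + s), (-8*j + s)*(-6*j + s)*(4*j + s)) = -24*j^2 - 2*j*s + s^2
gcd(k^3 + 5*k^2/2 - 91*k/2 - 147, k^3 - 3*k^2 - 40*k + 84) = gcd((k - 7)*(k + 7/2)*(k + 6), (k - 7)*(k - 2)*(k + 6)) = k^2 - k - 42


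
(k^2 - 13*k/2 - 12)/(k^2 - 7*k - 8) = (k + 3/2)/(k + 1)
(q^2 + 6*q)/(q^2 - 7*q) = (q + 6)/(q - 7)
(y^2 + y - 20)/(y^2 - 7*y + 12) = (y + 5)/(y - 3)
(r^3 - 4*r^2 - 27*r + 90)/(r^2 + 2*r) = (r^3 - 4*r^2 - 27*r + 90)/(r*(r + 2))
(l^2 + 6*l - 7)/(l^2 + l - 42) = (l - 1)/(l - 6)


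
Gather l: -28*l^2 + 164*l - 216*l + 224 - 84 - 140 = -28*l^2 - 52*l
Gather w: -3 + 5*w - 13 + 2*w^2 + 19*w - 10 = 2*w^2 + 24*w - 26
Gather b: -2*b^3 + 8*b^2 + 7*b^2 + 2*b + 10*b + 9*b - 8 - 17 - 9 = -2*b^3 + 15*b^2 + 21*b - 34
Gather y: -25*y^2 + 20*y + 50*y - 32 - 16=-25*y^2 + 70*y - 48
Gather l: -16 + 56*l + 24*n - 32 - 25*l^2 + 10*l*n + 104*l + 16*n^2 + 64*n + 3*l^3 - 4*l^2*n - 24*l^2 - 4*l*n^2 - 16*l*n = 3*l^3 + l^2*(-4*n - 49) + l*(-4*n^2 - 6*n + 160) + 16*n^2 + 88*n - 48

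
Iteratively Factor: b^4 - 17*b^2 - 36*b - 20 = (b + 2)*(b^3 - 2*b^2 - 13*b - 10) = (b + 2)^2*(b^2 - 4*b - 5) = (b + 1)*(b + 2)^2*(b - 5)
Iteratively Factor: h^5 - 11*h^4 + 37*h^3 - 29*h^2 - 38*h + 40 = (h - 5)*(h^4 - 6*h^3 + 7*h^2 + 6*h - 8) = (h - 5)*(h - 1)*(h^3 - 5*h^2 + 2*h + 8) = (h - 5)*(h - 1)*(h + 1)*(h^2 - 6*h + 8) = (h - 5)*(h - 4)*(h - 1)*(h + 1)*(h - 2)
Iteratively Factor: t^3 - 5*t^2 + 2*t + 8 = (t - 2)*(t^2 - 3*t - 4) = (t - 2)*(t + 1)*(t - 4)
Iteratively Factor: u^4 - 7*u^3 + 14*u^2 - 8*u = (u - 1)*(u^3 - 6*u^2 + 8*u) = (u - 4)*(u - 1)*(u^2 - 2*u) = u*(u - 4)*(u - 1)*(u - 2)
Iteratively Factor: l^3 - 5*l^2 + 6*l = (l)*(l^2 - 5*l + 6) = l*(l - 2)*(l - 3)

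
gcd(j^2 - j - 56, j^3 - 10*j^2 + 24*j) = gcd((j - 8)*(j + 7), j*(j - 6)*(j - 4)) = 1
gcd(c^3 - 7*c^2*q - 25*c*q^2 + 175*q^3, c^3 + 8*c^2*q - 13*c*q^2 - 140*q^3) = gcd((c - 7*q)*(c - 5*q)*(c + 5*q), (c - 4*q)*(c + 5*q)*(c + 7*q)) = c + 5*q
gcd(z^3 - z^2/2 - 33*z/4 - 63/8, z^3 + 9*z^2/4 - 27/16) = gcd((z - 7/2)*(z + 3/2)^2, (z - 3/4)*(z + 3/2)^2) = z^2 + 3*z + 9/4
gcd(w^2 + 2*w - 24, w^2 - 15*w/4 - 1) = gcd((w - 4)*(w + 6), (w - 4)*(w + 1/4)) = w - 4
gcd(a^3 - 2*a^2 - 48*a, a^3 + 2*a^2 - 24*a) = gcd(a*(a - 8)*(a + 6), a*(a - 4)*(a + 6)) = a^2 + 6*a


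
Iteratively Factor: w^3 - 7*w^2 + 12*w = (w - 3)*(w^2 - 4*w) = w*(w - 3)*(w - 4)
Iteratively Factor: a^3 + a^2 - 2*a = (a + 2)*(a^2 - a) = (a - 1)*(a + 2)*(a)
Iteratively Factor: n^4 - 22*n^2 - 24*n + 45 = (n + 3)*(n^3 - 3*n^2 - 13*n + 15) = (n - 5)*(n + 3)*(n^2 + 2*n - 3) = (n - 5)*(n - 1)*(n + 3)*(n + 3)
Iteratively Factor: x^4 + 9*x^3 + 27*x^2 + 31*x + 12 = (x + 4)*(x^3 + 5*x^2 + 7*x + 3) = (x + 1)*(x + 4)*(x^2 + 4*x + 3) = (x + 1)^2*(x + 4)*(x + 3)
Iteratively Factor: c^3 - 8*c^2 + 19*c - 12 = (c - 3)*(c^2 - 5*c + 4) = (c - 3)*(c - 1)*(c - 4)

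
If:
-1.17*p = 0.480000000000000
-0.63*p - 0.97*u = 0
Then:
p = -0.41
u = 0.27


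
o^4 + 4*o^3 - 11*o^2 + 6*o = o*(o - 1)^2*(o + 6)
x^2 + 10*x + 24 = (x + 4)*(x + 6)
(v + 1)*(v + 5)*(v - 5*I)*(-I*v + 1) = -I*v^4 - 4*v^3 - 6*I*v^3 - 24*v^2 - 10*I*v^2 - 20*v - 30*I*v - 25*I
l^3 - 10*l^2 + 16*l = l*(l - 8)*(l - 2)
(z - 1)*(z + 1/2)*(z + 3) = z^3 + 5*z^2/2 - 2*z - 3/2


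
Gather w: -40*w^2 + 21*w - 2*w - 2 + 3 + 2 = -40*w^2 + 19*w + 3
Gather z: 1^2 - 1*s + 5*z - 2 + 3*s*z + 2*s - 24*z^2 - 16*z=s - 24*z^2 + z*(3*s - 11) - 1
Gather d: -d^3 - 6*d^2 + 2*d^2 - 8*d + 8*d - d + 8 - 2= -d^3 - 4*d^2 - d + 6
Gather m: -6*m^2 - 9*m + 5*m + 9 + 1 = -6*m^2 - 4*m + 10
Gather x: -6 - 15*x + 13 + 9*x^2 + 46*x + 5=9*x^2 + 31*x + 12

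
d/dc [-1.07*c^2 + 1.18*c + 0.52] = 1.18 - 2.14*c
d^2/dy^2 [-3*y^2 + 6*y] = -6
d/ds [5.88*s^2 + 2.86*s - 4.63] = 11.76*s + 2.86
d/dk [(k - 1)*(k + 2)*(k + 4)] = 3*k^2 + 10*k + 2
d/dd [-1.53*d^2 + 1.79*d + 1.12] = 1.79 - 3.06*d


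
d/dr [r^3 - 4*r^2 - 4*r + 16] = 3*r^2 - 8*r - 4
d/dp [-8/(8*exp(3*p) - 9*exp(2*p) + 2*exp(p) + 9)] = (192*exp(2*p) - 144*exp(p) + 16)*exp(p)/(8*exp(3*p) - 9*exp(2*p) + 2*exp(p) + 9)^2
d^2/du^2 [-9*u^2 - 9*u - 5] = -18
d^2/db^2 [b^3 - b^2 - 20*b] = 6*b - 2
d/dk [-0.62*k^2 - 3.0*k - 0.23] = -1.24*k - 3.0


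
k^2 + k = k*(k + 1)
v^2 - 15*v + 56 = (v - 8)*(v - 7)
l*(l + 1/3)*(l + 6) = l^3 + 19*l^2/3 + 2*l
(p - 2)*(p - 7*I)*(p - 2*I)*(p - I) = p^4 - 2*p^3 - 10*I*p^3 - 23*p^2 + 20*I*p^2 + 46*p + 14*I*p - 28*I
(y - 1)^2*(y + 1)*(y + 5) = y^4 + 4*y^3 - 6*y^2 - 4*y + 5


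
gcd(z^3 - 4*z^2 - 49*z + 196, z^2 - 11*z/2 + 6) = z - 4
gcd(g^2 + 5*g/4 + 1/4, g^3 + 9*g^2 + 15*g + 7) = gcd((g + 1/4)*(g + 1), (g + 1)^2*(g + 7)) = g + 1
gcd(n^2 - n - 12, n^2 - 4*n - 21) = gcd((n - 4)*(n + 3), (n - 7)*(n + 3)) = n + 3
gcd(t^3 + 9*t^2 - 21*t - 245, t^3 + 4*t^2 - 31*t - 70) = t^2 + 2*t - 35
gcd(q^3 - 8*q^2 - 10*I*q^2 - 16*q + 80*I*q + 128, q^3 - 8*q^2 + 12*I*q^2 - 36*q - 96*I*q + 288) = q - 8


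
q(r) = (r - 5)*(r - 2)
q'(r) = 2*r - 7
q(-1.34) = 21.18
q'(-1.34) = -9.68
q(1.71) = 0.95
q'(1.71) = -3.58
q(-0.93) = 17.37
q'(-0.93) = -8.86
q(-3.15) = 41.97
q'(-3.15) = -13.30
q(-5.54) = 79.47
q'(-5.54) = -18.08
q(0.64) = 5.93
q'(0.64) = -5.72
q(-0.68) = 15.22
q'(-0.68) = -8.36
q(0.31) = 7.93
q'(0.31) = -6.38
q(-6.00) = 88.00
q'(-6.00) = -19.00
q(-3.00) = 40.00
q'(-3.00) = -13.00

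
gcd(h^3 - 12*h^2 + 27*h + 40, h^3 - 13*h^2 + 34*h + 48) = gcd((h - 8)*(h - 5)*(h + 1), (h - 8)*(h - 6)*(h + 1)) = h^2 - 7*h - 8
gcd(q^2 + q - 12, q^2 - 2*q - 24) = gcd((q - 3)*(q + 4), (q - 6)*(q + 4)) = q + 4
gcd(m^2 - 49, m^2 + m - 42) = m + 7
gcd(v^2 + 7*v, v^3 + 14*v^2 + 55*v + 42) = v + 7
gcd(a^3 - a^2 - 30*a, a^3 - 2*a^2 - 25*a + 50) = a + 5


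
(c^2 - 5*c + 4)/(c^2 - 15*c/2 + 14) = 2*(c - 1)/(2*c - 7)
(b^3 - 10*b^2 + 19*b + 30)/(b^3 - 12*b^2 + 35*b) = (b^2 - 5*b - 6)/(b*(b - 7))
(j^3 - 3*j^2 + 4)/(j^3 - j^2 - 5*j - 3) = (j^2 - 4*j + 4)/(j^2 - 2*j - 3)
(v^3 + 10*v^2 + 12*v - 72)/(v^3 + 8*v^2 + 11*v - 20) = (v^3 + 10*v^2 + 12*v - 72)/(v^3 + 8*v^2 + 11*v - 20)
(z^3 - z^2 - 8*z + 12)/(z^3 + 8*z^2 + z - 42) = (z - 2)/(z + 7)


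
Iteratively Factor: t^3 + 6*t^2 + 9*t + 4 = (t + 4)*(t^2 + 2*t + 1) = (t + 1)*(t + 4)*(t + 1)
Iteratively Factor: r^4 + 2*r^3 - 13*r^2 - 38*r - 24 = (r - 4)*(r^3 + 6*r^2 + 11*r + 6) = (r - 4)*(r + 2)*(r^2 + 4*r + 3) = (r - 4)*(r + 2)*(r + 3)*(r + 1)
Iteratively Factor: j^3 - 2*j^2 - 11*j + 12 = (j - 1)*(j^2 - j - 12) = (j - 4)*(j - 1)*(j + 3)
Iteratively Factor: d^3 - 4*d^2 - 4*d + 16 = (d - 2)*(d^2 - 2*d - 8) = (d - 2)*(d + 2)*(d - 4)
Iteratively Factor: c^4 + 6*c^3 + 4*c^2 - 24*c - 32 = (c - 2)*(c^3 + 8*c^2 + 20*c + 16) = (c - 2)*(c + 2)*(c^2 + 6*c + 8) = (c - 2)*(c + 2)^2*(c + 4)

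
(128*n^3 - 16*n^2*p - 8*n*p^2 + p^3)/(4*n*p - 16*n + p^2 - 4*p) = (32*n^2 - 12*n*p + p^2)/(p - 4)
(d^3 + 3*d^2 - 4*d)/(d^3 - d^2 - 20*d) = (d - 1)/(d - 5)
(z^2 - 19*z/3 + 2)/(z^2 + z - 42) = (z - 1/3)/(z + 7)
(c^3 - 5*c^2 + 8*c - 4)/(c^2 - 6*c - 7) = (-c^3 + 5*c^2 - 8*c + 4)/(-c^2 + 6*c + 7)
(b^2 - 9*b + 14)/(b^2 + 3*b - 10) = (b - 7)/(b + 5)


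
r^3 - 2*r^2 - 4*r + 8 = (r - 2)^2*(r + 2)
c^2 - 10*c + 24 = (c - 6)*(c - 4)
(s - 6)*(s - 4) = s^2 - 10*s + 24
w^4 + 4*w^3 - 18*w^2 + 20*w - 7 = (w - 1)^3*(w + 7)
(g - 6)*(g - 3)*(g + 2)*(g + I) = g^4 - 7*g^3 + I*g^3 - 7*I*g^2 + 36*g + 36*I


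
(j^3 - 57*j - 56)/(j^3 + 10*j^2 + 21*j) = (j^2 - 7*j - 8)/(j*(j + 3))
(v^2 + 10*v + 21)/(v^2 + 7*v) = (v + 3)/v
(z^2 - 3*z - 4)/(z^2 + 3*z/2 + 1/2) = 2*(z - 4)/(2*z + 1)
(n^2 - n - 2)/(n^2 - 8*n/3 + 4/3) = 3*(n + 1)/(3*n - 2)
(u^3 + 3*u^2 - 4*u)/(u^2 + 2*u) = (u^2 + 3*u - 4)/(u + 2)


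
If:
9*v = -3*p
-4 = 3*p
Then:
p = -4/3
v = 4/9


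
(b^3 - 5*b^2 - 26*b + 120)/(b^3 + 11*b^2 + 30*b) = (b^2 - 10*b + 24)/(b*(b + 6))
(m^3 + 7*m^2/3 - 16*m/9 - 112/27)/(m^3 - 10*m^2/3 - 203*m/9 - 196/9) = (m - 4/3)/(m - 7)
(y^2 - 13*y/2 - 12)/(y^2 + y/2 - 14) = (2*y^2 - 13*y - 24)/(2*y^2 + y - 28)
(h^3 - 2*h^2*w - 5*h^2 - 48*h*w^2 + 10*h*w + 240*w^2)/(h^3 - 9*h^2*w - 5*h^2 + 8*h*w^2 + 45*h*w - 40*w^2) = (-h - 6*w)/(-h + w)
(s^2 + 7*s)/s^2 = (s + 7)/s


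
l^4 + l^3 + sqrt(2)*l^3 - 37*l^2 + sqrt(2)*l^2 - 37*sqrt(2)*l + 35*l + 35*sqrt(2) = (l - 5)*(l - 1)*(l + 7)*(l + sqrt(2))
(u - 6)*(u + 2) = u^2 - 4*u - 12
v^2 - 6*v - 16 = (v - 8)*(v + 2)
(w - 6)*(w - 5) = w^2 - 11*w + 30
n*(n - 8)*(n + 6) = n^3 - 2*n^2 - 48*n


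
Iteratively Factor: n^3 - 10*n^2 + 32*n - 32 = (n - 2)*(n^2 - 8*n + 16) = (n - 4)*(n - 2)*(n - 4)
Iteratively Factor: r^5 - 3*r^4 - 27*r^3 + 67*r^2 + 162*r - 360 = (r - 3)*(r^4 - 27*r^2 - 14*r + 120) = (r - 3)*(r + 3)*(r^3 - 3*r^2 - 18*r + 40) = (r - 3)*(r + 3)*(r + 4)*(r^2 - 7*r + 10) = (r - 3)*(r - 2)*(r + 3)*(r + 4)*(r - 5)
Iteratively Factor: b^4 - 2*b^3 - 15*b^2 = (b)*(b^3 - 2*b^2 - 15*b) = b^2*(b^2 - 2*b - 15) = b^2*(b - 5)*(b + 3)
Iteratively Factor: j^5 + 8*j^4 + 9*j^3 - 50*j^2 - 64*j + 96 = (j + 4)*(j^4 + 4*j^3 - 7*j^2 - 22*j + 24) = (j + 4)^2*(j^3 - 7*j + 6) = (j + 3)*(j + 4)^2*(j^2 - 3*j + 2) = (j - 1)*(j + 3)*(j + 4)^2*(j - 2)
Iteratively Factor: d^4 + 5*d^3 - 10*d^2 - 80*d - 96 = (d - 4)*(d^3 + 9*d^2 + 26*d + 24) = (d - 4)*(d + 3)*(d^2 + 6*d + 8) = (d - 4)*(d + 2)*(d + 3)*(d + 4)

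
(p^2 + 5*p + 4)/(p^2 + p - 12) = (p + 1)/(p - 3)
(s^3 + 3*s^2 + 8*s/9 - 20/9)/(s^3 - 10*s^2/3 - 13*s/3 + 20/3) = (3*s^2 + 4*s - 4)/(3*(s^2 - 5*s + 4))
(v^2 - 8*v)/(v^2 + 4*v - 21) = v*(v - 8)/(v^2 + 4*v - 21)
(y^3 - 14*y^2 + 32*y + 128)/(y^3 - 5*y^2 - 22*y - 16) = (y - 8)/(y + 1)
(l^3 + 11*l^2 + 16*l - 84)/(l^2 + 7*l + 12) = (l^3 + 11*l^2 + 16*l - 84)/(l^2 + 7*l + 12)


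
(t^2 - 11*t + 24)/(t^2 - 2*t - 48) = (t - 3)/(t + 6)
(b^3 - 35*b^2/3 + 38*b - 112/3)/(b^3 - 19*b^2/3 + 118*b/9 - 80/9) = 3*(b - 7)/(3*b - 5)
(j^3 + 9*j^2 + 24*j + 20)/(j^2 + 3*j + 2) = (j^2 + 7*j + 10)/(j + 1)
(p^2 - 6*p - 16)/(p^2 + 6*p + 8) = (p - 8)/(p + 4)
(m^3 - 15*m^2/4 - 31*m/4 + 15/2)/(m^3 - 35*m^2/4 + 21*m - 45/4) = (m + 2)/(m - 3)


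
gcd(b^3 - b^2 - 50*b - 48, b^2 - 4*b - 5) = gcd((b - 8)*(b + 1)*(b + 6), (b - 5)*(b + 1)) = b + 1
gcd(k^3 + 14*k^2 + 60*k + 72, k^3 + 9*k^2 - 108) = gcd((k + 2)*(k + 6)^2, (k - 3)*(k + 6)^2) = k^2 + 12*k + 36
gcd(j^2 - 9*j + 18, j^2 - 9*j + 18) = j^2 - 9*j + 18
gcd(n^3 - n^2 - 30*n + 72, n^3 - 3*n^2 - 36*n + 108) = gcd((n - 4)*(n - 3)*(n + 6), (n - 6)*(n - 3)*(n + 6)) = n^2 + 3*n - 18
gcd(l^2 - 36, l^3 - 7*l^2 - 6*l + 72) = l - 6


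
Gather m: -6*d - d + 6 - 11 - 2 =-7*d - 7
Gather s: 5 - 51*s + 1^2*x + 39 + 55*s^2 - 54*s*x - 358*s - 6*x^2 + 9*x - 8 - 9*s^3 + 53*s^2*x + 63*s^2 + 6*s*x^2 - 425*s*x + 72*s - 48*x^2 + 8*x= -9*s^3 + s^2*(53*x + 118) + s*(6*x^2 - 479*x - 337) - 54*x^2 + 18*x + 36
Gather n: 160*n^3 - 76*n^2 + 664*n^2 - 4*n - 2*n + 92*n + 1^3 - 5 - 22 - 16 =160*n^3 + 588*n^2 + 86*n - 42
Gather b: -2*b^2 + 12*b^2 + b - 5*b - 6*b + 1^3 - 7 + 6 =10*b^2 - 10*b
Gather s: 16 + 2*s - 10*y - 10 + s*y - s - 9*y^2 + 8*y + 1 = s*(y + 1) - 9*y^2 - 2*y + 7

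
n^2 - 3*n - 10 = (n - 5)*(n + 2)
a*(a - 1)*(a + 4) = a^3 + 3*a^2 - 4*a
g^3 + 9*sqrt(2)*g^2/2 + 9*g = g*(g + 3*sqrt(2)/2)*(g + 3*sqrt(2))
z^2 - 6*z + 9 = (z - 3)^2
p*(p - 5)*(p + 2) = p^3 - 3*p^2 - 10*p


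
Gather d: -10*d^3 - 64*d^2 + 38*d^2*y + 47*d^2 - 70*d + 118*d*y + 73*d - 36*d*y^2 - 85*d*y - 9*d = -10*d^3 + d^2*(38*y - 17) + d*(-36*y^2 + 33*y - 6)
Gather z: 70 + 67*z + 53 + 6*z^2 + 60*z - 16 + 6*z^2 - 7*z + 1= 12*z^2 + 120*z + 108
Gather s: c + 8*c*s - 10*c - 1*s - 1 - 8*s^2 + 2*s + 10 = -9*c - 8*s^2 + s*(8*c + 1) + 9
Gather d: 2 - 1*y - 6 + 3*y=2*y - 4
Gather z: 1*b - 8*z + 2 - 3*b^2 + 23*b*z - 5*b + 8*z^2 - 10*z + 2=-3*b^2 - 4*b + 8*z^2 + z*(23*b - 18) + 4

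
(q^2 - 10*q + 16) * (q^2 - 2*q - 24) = q^4 - 12*q^3 + 12*q^2 + 208*q - 384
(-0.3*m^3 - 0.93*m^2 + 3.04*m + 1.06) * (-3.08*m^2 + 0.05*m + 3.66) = 0.924*m^5 + 2.8494*m^4 - 10.5077*m^3 - 6.5166*m^2 + 11.1794*m + 3.8796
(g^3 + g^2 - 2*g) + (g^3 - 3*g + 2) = 2*g^3 + g^2 - 5*g + 2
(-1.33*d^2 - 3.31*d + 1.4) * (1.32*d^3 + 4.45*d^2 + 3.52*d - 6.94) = -1.7556*d^5 - 10.2877*d^4 - 17.5631*d^3 + 3.809*d^2 + 27.8994*d - 9.716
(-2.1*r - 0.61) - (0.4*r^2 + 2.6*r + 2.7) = -0.4*r^2 - 4.7*r - 3.31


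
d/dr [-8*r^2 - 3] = -16*r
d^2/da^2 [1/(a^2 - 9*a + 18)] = 2*(-a^2 + 9*a + (2*a - 9)^2 - 18)/(a^2 - 9*a + 18)^3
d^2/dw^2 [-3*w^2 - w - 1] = -6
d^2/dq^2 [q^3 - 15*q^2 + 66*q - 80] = 6*q - 30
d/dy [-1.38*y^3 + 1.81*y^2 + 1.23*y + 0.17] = -4.14*y^2 + 3.62*y + 1.23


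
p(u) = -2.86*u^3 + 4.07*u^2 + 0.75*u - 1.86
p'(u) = -8.58*u^2 + 8.14*u + 0.75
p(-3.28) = 140.39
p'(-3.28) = -118.26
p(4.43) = -167.31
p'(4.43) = -131.57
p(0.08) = -1.78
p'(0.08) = 1.35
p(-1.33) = 11.07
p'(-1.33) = -25.25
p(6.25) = -536.43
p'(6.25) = -283.53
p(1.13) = 0.06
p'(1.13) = -1.01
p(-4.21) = 280.53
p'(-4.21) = -185.59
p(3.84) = -100.91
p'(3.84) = -94.51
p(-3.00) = 109.74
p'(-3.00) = -100.89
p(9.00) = -1750.38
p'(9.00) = -620.97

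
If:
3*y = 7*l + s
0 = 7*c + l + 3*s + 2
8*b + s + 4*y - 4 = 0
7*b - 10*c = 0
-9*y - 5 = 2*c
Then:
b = 2462/2047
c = 8617/10235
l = 619/10235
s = -27136/10235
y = -7601/10235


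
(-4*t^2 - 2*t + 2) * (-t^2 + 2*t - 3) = 4*t^4 - 6*t^3 + 6*t^2 + 10*t - 6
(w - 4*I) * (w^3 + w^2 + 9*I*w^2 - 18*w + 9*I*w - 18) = w^4 + w^3 + 5*I*w^3 + 18*w^2 + 5*I*w^2 + 18*w + 72*I*w + 72*I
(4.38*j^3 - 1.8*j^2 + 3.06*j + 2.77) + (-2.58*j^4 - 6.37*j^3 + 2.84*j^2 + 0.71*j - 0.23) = -2.58*j^4 - 1.99*j^3 + 1.04*j^2 + 3.77*j + 2.54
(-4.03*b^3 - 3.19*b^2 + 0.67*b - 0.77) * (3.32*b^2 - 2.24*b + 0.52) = -13.3796*b^5 - 1.5636*b^4 + 7.2744*b^3 - 5.716*b^2 + 2.0732*b - 0.4004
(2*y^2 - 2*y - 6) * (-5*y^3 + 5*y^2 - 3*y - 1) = -10*y^5 + 20*y^4 + 14*y^3 - 26*y^2 + 20*y + 6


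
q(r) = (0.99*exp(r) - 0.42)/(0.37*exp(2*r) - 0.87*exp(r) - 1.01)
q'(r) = (0.99*exp(r) - 0.42)*(-0.74*exp(2*r) + 0.87*exp(r))/(0.37*exp(2*r) - 0.87*exp(r) - 1.01)^2 + 0.99*exp(r)/(0.37*exp(2*r) - 0.87*exp(r) - 1.01) = (-0.3663*exp(2*r) + 0.3108*exp(r) - 1.3653)*exp(r)/(0.1369*exp(4*r) - 0.6438*exp(3*r) + 0.00950000000000006*exp(2*r) + 1.7574*exp(r) + 1.0201)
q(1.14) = -23.69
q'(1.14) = -974.73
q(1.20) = 15.92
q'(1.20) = -447.56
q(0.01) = -0.38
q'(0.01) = -0.63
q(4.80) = 0.02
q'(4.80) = -0.02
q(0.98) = -3.16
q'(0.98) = -17.00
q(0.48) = -0.81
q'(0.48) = -1.40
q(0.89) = -2.13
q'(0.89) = -7.75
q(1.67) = 1.01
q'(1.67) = -2.31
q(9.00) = 0.00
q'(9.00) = 0.00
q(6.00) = 0.01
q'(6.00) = -0.00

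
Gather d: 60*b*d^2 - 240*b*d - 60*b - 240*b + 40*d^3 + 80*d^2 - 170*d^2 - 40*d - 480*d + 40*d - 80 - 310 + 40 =-300*b + 40*d^3 + d^2*(60*b - 90) + d*(-240*b - 480) - 350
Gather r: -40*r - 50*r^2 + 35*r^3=35*r^3 - 50*r^2 - 40*r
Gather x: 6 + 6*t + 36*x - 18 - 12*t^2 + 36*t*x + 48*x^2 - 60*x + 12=-12*t^2 + 6*t + 48*x^2 + x*(36*t - 24)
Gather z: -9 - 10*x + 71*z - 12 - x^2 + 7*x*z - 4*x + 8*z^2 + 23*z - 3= -x^2 - 14*x + 8*z^2 + z*(7*x + 94) - 24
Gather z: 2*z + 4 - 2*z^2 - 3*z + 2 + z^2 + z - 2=4 - z^2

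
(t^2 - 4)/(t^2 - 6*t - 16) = (t - 2)/(t - 8)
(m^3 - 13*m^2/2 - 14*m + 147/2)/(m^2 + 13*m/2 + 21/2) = (m^2 - 10*m + 21)/(m + 3)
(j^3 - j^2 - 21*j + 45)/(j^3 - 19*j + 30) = (j - 3)/(j - 2)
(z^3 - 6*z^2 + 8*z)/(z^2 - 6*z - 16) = z*(-z^2 + 6*z - 8)/(-z^2 + 6*z + 16)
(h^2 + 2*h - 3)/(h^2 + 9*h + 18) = (h - 1)/(h + 6)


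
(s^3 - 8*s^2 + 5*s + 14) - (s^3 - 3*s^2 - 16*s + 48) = -5*s^2 + 21*s - 34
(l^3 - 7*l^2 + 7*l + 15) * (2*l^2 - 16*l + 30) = 2*l^5 - 30*l^4 + 156*l^3 - 292*l^2 - 30*l + 450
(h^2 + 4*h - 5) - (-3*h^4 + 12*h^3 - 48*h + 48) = 3*h^4 - 12*h^3 + h^2 + 52*h - 53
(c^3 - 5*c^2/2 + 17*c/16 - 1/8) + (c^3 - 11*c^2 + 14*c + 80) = 2*c^3 - 27*c^2/2 + 241*c/16 + 639/8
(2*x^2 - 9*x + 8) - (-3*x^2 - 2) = 5*x^2 - 9*x + 10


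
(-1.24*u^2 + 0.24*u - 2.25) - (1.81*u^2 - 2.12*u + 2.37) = -3.05*u^2 + 2.36*u - 4.62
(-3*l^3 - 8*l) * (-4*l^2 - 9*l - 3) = 12*l^5 + 27*l^4 + 41*l^3 + 72*l^2 + 24*l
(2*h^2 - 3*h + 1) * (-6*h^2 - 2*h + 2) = -12*h^4 + 14*h^3 + 4*h^2 - 8*h + 2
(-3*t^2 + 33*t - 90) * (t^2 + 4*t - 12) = -3*t^4 + 21*t^3 + 78*t^2 - 756*t + 1080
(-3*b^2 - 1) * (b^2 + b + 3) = -3*b^4 - 3*b^3 - 10*b^2 - b - 3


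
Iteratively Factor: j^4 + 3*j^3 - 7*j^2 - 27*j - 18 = (j + 1)*(j^3 + 2*j^2 - 9*j - 18) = (j + 1)*(j + 3)*(j^2 - j - 6) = (j - 3)*(j + 1)*(j + 3)*(j + 2)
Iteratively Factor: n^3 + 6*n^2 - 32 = (n - 2)*(n^2 + 8*n + 16) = (n - 2)*(n + 4)*(n + 4)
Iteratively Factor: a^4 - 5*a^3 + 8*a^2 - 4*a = (a)*(a^3 - 5*a^2 + 8*a - 4) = a*(a - 1)*(a^2 - 4*a + 4) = a*(a - 2)*(a - 1)*(a - 2)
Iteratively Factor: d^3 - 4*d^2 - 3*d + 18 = (d + 2)*(d^2 - 6*d + 9) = (d - 3)*(d + 2)*(d - 3)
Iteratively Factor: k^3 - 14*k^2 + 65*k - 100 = (k - 5)*(k^2 - 9*k + 20) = (k - 5)^2*(k - 4)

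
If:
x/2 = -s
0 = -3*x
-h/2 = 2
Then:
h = -4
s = 0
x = 0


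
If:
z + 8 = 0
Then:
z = -8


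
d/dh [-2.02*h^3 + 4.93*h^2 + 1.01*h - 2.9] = -6.06*h^2 + 9.86*h + 1.01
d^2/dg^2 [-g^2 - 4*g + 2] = -2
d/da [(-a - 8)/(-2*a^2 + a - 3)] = (2*a^2 - a - (a + 8)*(4*a - 1) + 3)/(2*a^2 - a + 3)^2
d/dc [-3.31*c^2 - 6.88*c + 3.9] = -6.62*c - 6.88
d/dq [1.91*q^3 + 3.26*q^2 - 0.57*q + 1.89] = 5.73*q^2 + 6.52*q - 0.57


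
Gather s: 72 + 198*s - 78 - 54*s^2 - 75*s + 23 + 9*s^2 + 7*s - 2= -45*s^2 + 130*s + 15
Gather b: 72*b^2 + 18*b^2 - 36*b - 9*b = 90*b^2 - 45*b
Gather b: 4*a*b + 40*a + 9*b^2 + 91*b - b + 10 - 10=40*a + 9*b^2 + b*(4*a + 90)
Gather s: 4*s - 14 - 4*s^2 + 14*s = -4*s^2 + 18*s - 14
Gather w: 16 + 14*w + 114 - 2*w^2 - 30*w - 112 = -2*w^2 - 16*w + 18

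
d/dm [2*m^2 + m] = 4*m + 1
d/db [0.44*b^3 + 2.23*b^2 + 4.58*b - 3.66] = 1.32*b^2 + 4.46*b + 4.58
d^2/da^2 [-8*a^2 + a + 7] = -16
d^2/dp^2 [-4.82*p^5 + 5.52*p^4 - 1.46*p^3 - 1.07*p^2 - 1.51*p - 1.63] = -96.4*p^3 + 66.24*p^2 - 8.76*p - 2.14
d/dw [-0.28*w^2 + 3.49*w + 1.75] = 3.49 - 0.56*w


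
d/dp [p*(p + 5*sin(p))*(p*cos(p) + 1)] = -p^3*sin(p) + 3*p^2*cos(p) + 5*p^2*cos(2*p) + 5*p*sin(2*p) + 5*p*cos(p) + 2*p + 5*sin(p)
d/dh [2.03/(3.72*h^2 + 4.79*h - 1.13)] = (-15.1032*h - 9.7237)/(3.72*h^2 + 4.79*h - 1.13)^2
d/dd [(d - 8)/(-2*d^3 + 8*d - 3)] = (-2*d^3 + 8*d + 2*(d - 8)*(3*d^2 - 4) - 3)/(2*d^3 - 8*d + 3)^2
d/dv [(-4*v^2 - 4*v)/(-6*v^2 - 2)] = 2*(-3*v^2 + 2*v + 1)/(9*v^4 + 6*v^2 + 1)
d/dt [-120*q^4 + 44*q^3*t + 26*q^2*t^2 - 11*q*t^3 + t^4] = 44*q^3 + 52*q^2*t - 33*q*t^2 + 4*t^3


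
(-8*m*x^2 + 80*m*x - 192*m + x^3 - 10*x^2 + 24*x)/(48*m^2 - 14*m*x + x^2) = (x^2 - 10*x + 24)/(-6*m + x)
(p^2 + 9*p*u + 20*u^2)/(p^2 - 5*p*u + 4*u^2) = (p^2 + 9*p*u + 20*u^2)/(p^2 - 5*p*u + 4*u^2)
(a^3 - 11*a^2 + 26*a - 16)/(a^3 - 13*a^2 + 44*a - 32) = (a - 2)/(a - 4)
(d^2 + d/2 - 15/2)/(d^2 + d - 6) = (d - 5/2)/(d - 2)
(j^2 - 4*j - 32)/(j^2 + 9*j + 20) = (j - 8)/(j + 5)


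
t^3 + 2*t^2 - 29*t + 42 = (t - 3)*(t - 2)*(t + 7)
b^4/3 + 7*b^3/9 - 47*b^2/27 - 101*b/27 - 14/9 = (b/3 + 1)*(b - 7/3)*(b + 2/3)*(b + 1)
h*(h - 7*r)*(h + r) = h^3 - 6*h^2*r - 7*h*r^2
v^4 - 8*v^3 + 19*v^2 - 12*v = v*(v - 4)*(v - 3)*(v - 1)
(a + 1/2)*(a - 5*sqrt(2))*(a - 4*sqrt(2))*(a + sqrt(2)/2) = a^4 - 17*sqrt(2)*a^3/2 + a^3/2 - 17*sqrt(2)*a^2/4 + 31*a^2 + 31*a/2 + 20*sqrt(2)*a + 10*sqrt(2)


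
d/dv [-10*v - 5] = -10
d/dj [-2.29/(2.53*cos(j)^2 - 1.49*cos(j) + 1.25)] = (3.4121 - 11.5874*cos(j))*sin(j)/(2.53*cos(j)^2 - 1.49*cos(j) + 1.25)^2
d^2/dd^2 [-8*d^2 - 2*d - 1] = -16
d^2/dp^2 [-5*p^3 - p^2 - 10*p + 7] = -30*p - 2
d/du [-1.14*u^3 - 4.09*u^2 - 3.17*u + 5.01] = -3.42*u^2 - 8.18*u - 3.17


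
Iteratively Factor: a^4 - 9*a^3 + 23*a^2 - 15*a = (a)*(a^3 - 9*a^2 + 23*a - 15) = a*(a - 5)*(a^2 - 4*a + 3) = a*(a - 5)*(a - 3)*(a - 1)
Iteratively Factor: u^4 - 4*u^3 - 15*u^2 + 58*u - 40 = (u + 4)*(u^3 - 8*u^2 + 17*u - 10) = (u - 5)*(u + 4)*(u^2 - 3*u + 2) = (u - 5)*(u - 1)*(u + 4)*(u - 2)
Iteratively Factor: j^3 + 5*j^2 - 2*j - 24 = (j - 2)*(j^2 + 7*j + 12) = (j - 2)*(j + 4)*(j + 3)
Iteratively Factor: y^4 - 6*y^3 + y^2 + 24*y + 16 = (y + 1)*(y^3 - 7*y^2 + 8*y + 16) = (y + 1)^2*(y^2 - 8*y + 16) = (y - 4)*(y + 1)^2*(y - 4)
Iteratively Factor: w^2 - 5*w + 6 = (w - 3)*(w - 2)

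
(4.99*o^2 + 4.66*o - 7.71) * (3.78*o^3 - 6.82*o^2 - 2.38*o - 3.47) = 18.8622*o^5 - 16.417*o^4 - 72.8012*o^3 + 24.1761*o^2 + 2.1796*o + 26.7537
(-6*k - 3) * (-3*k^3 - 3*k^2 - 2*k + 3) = 18*k^4 + 27*k^3 + 21*k^2 - 12*k - 9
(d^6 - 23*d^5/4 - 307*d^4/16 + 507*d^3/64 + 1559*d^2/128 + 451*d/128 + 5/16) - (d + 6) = d^6 - 23*d^5/4 - 307*d^4/16 + 507*d^3/64 + 1559*d^2/128 + 323*d/128 - 91/16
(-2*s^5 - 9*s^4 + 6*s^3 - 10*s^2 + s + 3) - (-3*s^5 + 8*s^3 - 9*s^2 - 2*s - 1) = s^5 - 9*s^4 - 2*s^3 - s^2 + 3*s + 4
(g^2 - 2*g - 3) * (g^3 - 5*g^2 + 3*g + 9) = g^5 - 7*g^4 + 10*g^3 + 18*g^2 - 27*g - 27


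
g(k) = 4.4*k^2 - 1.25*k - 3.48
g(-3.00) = 39.87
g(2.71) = 25.45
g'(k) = 8.8*k - 1.25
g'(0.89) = 6.58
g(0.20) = -3.55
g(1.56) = 5.28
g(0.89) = -1.11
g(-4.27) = 82.08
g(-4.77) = 102.60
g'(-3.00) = -27.65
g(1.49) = 4.43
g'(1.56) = 12.48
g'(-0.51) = -5.74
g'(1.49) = 11.86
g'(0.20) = 0.51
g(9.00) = 341.67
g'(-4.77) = -43.23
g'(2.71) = 22.60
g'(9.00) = 77.95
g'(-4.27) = -38.83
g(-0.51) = -1.70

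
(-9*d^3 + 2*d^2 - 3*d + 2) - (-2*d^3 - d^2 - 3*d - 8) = -7*d^3 + 3*d^2 + 10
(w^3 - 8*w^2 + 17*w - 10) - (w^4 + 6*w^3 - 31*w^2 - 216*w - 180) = -w^4 - 5*w^3 + 23*w^2 + 233*w + 170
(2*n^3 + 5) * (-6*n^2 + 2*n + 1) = -12*n^5 + 4*n^4 + 2*n^3 - 30*n^2 + 10*n + 5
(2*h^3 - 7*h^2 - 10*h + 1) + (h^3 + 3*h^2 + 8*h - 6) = 3*h^3 - 4*h^2 - 2*h - 5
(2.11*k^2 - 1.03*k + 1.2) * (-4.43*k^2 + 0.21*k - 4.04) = -9.3473*k^4 + 5.006*k^3 - 14.0567*k^2 + 4.4132*k - 4.848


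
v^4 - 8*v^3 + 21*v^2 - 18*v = v*(v - 3)^2*(v - 2)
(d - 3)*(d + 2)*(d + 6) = d^3 + 5*d^2 - 12*d - 36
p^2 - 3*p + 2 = (p - 2)*(p - 1)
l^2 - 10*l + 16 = (l - 8)*(l - 2)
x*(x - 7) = x^2 - 7*x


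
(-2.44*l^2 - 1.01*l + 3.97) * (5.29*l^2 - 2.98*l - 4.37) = -12.9076*l^4 + 1.9283*l^3 + 34.6739*l^2 - 7.4169*l - 17.3489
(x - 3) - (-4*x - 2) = 5*x - 1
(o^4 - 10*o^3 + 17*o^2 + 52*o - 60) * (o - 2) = o^5 - 12*o^4 + 37*o^3 + 18*o^2 - 164*o + 120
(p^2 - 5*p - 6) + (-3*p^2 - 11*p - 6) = -2*p^2 - 16*p - 12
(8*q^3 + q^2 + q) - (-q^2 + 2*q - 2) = 8*q^3 + 2*q^2 - q + 2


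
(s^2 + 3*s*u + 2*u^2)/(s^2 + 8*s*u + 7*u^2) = (s + 2*u)/(s + 7*u)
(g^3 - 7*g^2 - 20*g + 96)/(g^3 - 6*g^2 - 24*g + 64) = (g - 3)/(g - 2)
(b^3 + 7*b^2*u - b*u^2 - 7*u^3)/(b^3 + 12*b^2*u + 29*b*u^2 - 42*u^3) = (b + u)/(b + 6*u)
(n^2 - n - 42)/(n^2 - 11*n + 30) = (n^2 - n - 42)/(n^2 - 11*n + 30)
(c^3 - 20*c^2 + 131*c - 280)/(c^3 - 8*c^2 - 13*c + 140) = (c - 8)/(c + 4)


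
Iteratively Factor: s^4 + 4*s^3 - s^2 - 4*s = (s + 1)*(s^3 + 3*s^2 - 4*s) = (s + 1)*(s + 4)*(s^2 - s) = s*(s + 1)*(s + 4)*(s - 1)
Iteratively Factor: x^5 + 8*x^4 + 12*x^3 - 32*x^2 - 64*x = (x + 2)*(x^4 + 6*x^3 - 32*x) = (x + 2)*(x + 4)*(x^3 + 2*x^2 - 8*x) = (x + 2)*(x + 4)^2*(x^2 - 2*x) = x*(x + 2)*(x + 4)^2*(x - 2)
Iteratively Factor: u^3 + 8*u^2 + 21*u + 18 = (u + 2)*(u^2 + 6*u + 9) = (u + 2)*(u + 3)*(u + 3)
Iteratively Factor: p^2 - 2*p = (p - 2)*(p)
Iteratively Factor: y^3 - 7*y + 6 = (y - 1)*(y^2 + y - 6) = (y - 2)*(y - 1)*(y + 3)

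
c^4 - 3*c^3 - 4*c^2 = c^2*(c - 4)*(c + 1)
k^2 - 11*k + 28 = (k - 7)*(k - 4)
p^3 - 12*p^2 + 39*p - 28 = (p - 7)*(p - 4)*(p - 1)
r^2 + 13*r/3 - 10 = (r - 5/3)*(r + 6)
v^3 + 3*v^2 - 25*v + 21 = (v - 3)*(v - 1)*(v + 7)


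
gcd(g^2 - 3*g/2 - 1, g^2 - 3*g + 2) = g - 2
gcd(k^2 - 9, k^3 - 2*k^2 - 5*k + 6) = k - 3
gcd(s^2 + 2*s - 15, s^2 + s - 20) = s + 5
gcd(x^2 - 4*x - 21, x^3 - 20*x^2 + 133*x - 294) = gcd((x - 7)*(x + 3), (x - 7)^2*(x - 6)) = x - 7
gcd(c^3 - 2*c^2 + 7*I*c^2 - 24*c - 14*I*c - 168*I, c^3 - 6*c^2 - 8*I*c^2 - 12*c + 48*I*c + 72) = c - 6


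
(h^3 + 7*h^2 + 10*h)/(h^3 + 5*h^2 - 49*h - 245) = h*(h + 2)/(h^2 - 49)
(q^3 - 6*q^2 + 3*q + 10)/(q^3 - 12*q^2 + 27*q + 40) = (q - 2)/(q - 8)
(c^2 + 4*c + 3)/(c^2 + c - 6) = (c + 1)/(c - 2)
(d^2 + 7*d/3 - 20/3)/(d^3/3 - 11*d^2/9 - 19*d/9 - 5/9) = 3*(-3*d^2 - 7*d + 20)/(-3*d^3 + 11*d^2 + 19*d + 5)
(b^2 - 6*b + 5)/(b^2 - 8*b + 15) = (b - 1)/(b - 3)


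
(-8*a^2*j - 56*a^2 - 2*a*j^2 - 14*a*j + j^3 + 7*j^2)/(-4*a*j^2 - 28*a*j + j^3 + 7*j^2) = (2*a + j)/j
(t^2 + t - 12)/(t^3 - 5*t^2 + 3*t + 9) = (t + 4)/(t^2 - 2*t - 3)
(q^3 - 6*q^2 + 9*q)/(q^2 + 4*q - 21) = q*(q - 3)/(q + 7)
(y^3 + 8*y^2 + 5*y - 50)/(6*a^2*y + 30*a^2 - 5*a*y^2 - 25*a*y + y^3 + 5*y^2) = (y^2 + 3*y - 10)/(6*a^2 - 5*a*y + y^2)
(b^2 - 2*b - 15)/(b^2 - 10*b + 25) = (b + 3)/(b - 5)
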